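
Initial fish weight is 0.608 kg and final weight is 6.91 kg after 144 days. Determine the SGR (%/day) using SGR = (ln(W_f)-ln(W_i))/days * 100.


ln(W_f) = ln(6.91) = 1.9329696
ln(W_i) = ln(0.608) = -0.4975804
ln(W_f) - ln(W_i) = 1.9329696 - -0.4975804 = 2.43055
SGR = 2.43055 / 144 * 100 = 1.68788 %/day

1.68788 %/day


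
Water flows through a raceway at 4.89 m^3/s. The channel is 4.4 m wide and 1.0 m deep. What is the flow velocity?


Cross-sectional area = W * d = 4.4 * 1.0 = 4.4 m^2
Velocity = Q / A = 4.89 / 4.4 = 1.11136 m/s

1.11136 m/s


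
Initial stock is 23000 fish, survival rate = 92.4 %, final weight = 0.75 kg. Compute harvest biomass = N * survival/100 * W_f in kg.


Survivors = 23000 * 92.4/100 = 21252 fish
Harvest biomass = survivors * W_f = 21252 * 0.75 = 15939 kg

15939 kg


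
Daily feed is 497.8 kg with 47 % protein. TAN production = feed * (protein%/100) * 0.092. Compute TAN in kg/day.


Protein in feed = 497.8 * 47/100 = 233.966 kg/day
TAN = protein * 0.092 = 233.966 * 0.092 = 21.524872 kg/day

21.524872 kg/day


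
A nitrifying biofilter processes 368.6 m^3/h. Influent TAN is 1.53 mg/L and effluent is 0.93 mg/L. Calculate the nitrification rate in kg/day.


Concentration drop: TAN_in - TAN_out = 1.53 - 0.93 = 0.6 mg/L
Hourly TAN removed = Q * dTAN = 368.6 m^3/h * 0.6 mg/L = 221.16 g/h  (m^3/h * mg/L = g/h)
Daily TAN removed = 221.16 * 24 = 5307.84 g/day
Convert to kg/day: 5307.84 / 1000 = 5.30784 kg/day

5.30784 kg/day


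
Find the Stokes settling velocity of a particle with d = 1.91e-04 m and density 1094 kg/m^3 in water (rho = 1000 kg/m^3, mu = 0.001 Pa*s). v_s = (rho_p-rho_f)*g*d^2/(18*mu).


Density difference: rho_p - rho_f = 1094 - 1000 = 94 kg/m^3
d^2 = (1.91e-04)^2 = 3.6481e-08 m^2
Numerator = (rho_p - rho_f) * g * d^2 = 94 * 9.81 * 3.6481e-08 = 3.3640589e-05
Denominator = 18 * mu = 18 * 0.001 = 0.018
v_s = 3.3640589e-05 / 0.018 = 0.00186892 m/s
Check: Re = rho_f * v_s * d / mu = 1000 * 0.00186892 * 1.91e-04 / 0.001 = 0.357 < 1, so Stokes' law applies.

0.00186892 m/s


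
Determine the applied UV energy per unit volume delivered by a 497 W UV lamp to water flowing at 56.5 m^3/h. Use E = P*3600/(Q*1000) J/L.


Energy delivered per hour = 497 W * 3600 s = 1789200 J/h
Volume treated per hour = 56.5 m^3/h * 1000 = 56500 L/h
dose = 1789200 / 56500 = 31.6673 J/L

31.6673 J/L


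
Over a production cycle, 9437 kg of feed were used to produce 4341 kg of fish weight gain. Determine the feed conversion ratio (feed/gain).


FCR = feed consumed / weight gained
FCR = 9437 kg / 4341 kg = 2.17392

2.17392


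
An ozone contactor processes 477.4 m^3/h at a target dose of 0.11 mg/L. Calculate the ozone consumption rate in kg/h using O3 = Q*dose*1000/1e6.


O3 demand (mg/h) = Q * dose * 1000 = 477.4 * 0.11 * 1000 = 52514 mg/h
Convert mg to kg: 52514 / 1e6 = 0.052514 kg/h

0.052514 kg/h


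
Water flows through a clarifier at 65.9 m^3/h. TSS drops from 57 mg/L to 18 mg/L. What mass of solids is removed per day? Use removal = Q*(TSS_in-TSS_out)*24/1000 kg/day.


Concentration drop: TSS_in - TSS_out = 57 - 18 = 39 mg/L
Hourly solids removed = Q * dTSS = 65.9 m^3/h * 39 mg/L = 2570.1 g/h  (m^3/h * mg/L = g/h)
Daily solids removed = 2570.1 * 24 = 61682.4 g/day
Convert g to kg: 61682.4 / 1000 = 61.6824 kg/day

61.6824 kg/day


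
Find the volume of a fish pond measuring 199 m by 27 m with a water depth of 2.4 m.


Base area = L * W = 199 * 27 = 5373 m^2
Volume = area * depth = 5373 * 2.4 = 12895.2 m^3

12895.2 m^3


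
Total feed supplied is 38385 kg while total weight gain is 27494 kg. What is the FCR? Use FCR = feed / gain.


FCR = feed consumed / weight gained
FCR = 38385 kg / 27494 kg = 1.39612

1.39612


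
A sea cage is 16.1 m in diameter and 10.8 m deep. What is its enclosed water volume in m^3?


r = d/2 = 16.1/2 = 8.05 m
Base area = pi*r^2 = pi*8.05^2 = 203.58306 m^2
Volume = 203.58306 * 10.8 = 2198.7 m^3

2198.7 m^3


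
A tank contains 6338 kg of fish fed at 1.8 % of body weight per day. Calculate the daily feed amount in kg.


Feeding rate fraction = 1.8% / 100 = 0.018
Daily feed = 6338 kg * 0.018 = 114.084 kg/day

114.084 kg/day


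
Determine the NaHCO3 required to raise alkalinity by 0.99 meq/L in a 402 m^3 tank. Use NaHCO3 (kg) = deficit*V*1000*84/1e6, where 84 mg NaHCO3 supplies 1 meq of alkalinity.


Tank volume in L = 402 m^3 * 1000 = 402000 L
Total meq required = 0.99 meq/L * 402000 L = 397980 meq
NaHCO3 mass = 397980 meq * 84 mg/meq / 1e6 = 33.4303 kg

33.4303 kg


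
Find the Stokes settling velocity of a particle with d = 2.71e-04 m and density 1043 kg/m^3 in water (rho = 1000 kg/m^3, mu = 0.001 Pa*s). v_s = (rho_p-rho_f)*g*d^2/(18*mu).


Density difference: rho_p - rho_f = 1043 - 1000 = 43 kg/m^3
d^2 = (2.71e-04)^2 = 7.3441e-08 m^2
Numerator = (rho_p - rho_f) * g * d^2 = 43 * 9.81 * 7.3441e-08 = 3.0979617e-05
Denominator = 18 * mu = 18 * 0.001 = 0.018
v_s = 3.0979617e-05 / 0.018 = 0.00172109 m/s
Check: Re = rho_f * v_s * d / mu = 1000 * 0.00172109 * 2.71e-04 / 0.001 = 0.466 < 1, so Stokes' law applies.

0.00172109 m/s


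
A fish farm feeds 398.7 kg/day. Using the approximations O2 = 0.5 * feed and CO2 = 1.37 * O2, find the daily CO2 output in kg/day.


O2 = 398.7 * 0.5 = 199.35
CO2 = 199.35 * 1.37 = 273.1095

273.1095 kg/day


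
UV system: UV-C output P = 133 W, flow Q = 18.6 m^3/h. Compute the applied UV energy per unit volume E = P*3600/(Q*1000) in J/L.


Energy delivered per hour = 133 W * 3600 s = 478800 J/h
Volume treated per hour = 18.6 m^3/h * 1000 = 18600 L/h
dose = 478800 / 18600 = 25.7419 J/L

25.7419 J/L


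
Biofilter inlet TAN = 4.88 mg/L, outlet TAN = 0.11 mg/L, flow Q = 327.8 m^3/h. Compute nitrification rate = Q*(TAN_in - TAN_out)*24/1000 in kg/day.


Concentration drop: TAN_in - TAN_out = 4.88 - 0.11 = 4.77 mg/L
Hourly TAN removed = Q * dTAN = 327.8 m^3/h * 4.77 mg/L = 1563.606 g/h  (m^3/h * mg/L = g/h)
Daily TAN removed = 1563.606 * 24 = 37526.544 g/day
Convert to kg/day: 37526.544 / 1000 = 37.526544 kg/day

37.526544 kg/day


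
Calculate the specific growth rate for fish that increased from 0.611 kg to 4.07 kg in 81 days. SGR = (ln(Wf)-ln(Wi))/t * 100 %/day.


ln(W_f) = ln(4.07) = 1.403643
ln(W_i) = ln(0.611) = -0.49265832
ln(W_f) - ln(W_i) = 1.403643 - -0.49265832 = 1.8963013
SGR = 1.8963013 / 81 * 100 = 2.34111 %/day

2.34111 %/day


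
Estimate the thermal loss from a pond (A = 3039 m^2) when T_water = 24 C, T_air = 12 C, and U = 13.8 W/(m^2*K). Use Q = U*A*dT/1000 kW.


Temperature difference dT = 24 - 12 = 12 K
Heat loss (W) = U * A * dT = 13.8 * 3039 * 12 = 503258.4 W
Convert to kW: 503258.4 / 1000 = 503.2584 kW

503.2584 kW


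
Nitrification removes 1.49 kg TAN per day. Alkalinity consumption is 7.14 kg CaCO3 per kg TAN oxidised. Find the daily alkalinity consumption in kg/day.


Alkalinity factor: 7.14 kg CaCO3 consumed per kg TAN nitrified
alk = 1.49 kg TAN * 7.14 = 10.6386 kg CaCO3/day

10.6386 kg CaCO3/day


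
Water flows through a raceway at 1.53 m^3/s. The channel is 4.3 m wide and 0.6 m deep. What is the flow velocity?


Cross-sectional area = W * d = 4.3 * 0.6 = 2.58 m^2
Velocity = Q / A = 1.53 / 2.58 = 0.593023 m/s

0.593023 m/s


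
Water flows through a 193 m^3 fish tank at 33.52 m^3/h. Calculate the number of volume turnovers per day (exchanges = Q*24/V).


Daily flow volume = 33.52 m^3/h * 24 h = 804.48 m^3/day
Exchanges = daily flow / tank volume = 804.48 / 193 = 4.16829 exchanges/day

4.16829 exchanges/day


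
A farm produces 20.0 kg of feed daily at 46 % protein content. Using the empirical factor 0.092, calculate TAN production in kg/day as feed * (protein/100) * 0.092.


Protein in feed = 20.0 * 46/100 = 9.2 kg/day
TAN = protein * 0.092 = 9.2 * 0.092 = 0.8464 kg/day

0.8464 kg/day


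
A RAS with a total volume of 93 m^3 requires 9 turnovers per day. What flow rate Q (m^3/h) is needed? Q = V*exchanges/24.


Daily recirculation volume = 93 m^3 * 9 = 837 m^3/day
Flow rate Q = daily volume / 24 h = 837 / 24 = 34.875 m^3/h

34.875 m^3/h


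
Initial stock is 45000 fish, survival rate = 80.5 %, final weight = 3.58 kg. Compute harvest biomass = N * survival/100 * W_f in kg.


Survivors = 45000 * 80.5/100 = 36225 fish
Harvest biomass = survivors * W_f = 36225 * 3.58 = 129685.5 kg

129685.5 kg


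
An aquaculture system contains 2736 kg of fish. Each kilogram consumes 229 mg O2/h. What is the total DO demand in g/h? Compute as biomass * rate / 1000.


Total O2 consumption (mg/h) = 2736 kg * 229 mg/(kg*h) = 626544 mg/h
Convert to g/h: 626544 / 1000 = 626.544 g/h

626.544 g/h


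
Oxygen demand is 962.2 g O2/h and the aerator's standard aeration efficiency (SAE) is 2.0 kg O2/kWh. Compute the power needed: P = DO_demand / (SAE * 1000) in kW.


SAE in g O2/kWh = 2.0 * 1000 = 2000 g/kWh
P = DO_demand / SAE_g = 962.2 / 2000 = 0.4811 kW

0.4811 kW


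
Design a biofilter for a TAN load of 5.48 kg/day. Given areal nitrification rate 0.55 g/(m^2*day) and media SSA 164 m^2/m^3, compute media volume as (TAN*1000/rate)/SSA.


A = 5.48*1000 / 0.55 = 9963.6364 m^2
V = 9963.6364 / 164 = 60.7539

60.7539 m^3


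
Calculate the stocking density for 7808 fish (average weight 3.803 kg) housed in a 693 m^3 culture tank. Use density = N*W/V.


Total biomass = 7808 fish * 3.803 kg = 29693.824 kg
Density = total biomass / volume = 29693.824 / 693 = 42.8482 kg/m^3

42.8482 kg/m^3


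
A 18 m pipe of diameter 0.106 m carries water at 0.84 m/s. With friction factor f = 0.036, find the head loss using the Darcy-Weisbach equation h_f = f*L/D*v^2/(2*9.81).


v^2 = 0.84^2 = 0.7056 m^2/s^2
L/D = 18/0.106 = 169.81132
h_f = f*(L/D)*v^2/(2g) = 0.036 * 169.81132 * 0.7056 / 19.62 = 0.219851 m

0.219851 m


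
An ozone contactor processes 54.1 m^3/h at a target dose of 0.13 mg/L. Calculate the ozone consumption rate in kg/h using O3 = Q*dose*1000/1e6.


O3 demand (mg/h) = Q * dose * 1000 = 54.1 * 0.13 * 1000 = 7033 mg/h
Convert mg to kg: 7033 / 1e6 = 0.007033 kg/h

0.007033 kg/h


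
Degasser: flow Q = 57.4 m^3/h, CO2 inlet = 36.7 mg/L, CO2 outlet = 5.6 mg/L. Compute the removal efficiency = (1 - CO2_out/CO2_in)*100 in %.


CO2_out / CO2_in = 5.6 / 36.7 = 0.15258856
Fraction remaining = 0.15258856
efficiency = (1 - 0.15258856) * 100 = 84.7411 %

84.7411 %


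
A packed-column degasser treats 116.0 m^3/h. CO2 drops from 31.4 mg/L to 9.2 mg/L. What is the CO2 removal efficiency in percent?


CO2_out / CO2_in = 9.2 / 31.4 = 0.29299363
Fraction remaining = 0.29299363
efficiency = (1 - 0.29299363) * 100 = 70.7006 %

70.7006 %


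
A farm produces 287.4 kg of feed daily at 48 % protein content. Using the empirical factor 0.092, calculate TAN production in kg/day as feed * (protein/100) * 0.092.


Protein in feed = 287.4 * 48/100 = 137.952 kg/day
TAN = protein * 0.092 = 137.952 * 0.092 = 12.691584 kg/day

12.691584 kg/day


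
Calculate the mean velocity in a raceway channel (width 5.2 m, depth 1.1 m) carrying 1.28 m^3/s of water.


Cross-sectional area = W * d = 5.2 * 1.1 = 5.72 m^2
Velocity = Q / A = 1.28 / 5.72 = 0.223776 m/s

0.223776 m/s


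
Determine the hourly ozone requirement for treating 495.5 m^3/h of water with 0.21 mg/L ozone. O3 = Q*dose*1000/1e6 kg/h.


O3 demand (mg/h) = Q * dose * 1000 = 495.5 * 0.21 * 1000 = 104055 mg/h
Convert mg to kg: 104055 / 1e6 = 0.104055 kg/h

0.104055 kg/h


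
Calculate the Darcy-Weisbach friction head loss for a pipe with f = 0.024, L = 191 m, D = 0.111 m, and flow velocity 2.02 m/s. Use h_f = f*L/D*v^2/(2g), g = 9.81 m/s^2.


v^2 = 2.02^2 = 4.0804 m^2/s^2
L/D = 191/0.111 = 1720.7207
h_f = f*(L/D)*v^2/(2g) = 0.024 * 1720.7207 * 4.0804 / 19.62 = 8.58866 m

8.58866 m


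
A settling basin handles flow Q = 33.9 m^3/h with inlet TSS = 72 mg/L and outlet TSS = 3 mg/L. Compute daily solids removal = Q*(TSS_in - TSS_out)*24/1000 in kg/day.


Concentration drop: TSS_in - TSS_out = 72 - 3 = 69 mg/L
Hourly solids removed = Q * dTSS = 33.9 m^3/h * 69 mg/L = 2339.1 g/h  (m^3/h * mg/L = g/h)
Daily solids removed = 2339.1 * 24 = 56138.4 g/day
Convert g to kg: 56138.4 / 1000 = 56.1384 kg/day

56.1384 kg/day


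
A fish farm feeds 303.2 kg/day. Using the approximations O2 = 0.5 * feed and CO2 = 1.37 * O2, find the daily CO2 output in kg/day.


O2 = 303.2 * 0.5 = 151.6
CO2 = 151.6 * 1.37 = 207.692

207.692 kg/day


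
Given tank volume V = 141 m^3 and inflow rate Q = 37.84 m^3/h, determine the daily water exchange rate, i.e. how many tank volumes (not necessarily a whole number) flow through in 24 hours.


Daily flow volume = 37.84 m^3/h * 24 h = 908.16 m^3/day
Exchanges = daily flow / tank volume = 908.16 / 141 = 6.44085 exchanges/day

6.44085 exchanges/day


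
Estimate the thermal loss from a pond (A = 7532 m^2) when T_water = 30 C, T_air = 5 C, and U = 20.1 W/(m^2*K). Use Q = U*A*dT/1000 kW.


Temperature difference dT = 30 - 5 = 25 K
Heat loss (W) = U * A * dT = 20.1 * 7532 * 25 = 3784830 W
Convert to kW: 3784830 / 1000 = 3784.83 kW

3784.83 kW


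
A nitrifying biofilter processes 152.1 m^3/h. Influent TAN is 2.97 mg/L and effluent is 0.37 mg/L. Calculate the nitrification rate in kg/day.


Concentration drop: TAN_in - TAN_out = 2.97 - 0.37 = 2.6 mg/L
Hourly TAN removed = Q * dTAN = 152.1 m^3/h * 2.6 mg/L = 395.46 g/h  (m^3/h * mg/L = g/h)
Daily TAN removed = 395.46 * 24 = 9491.04 g/day
Convert to kg/day: 9491.04 / 1000 = 9.49104 kg/day

9.49104 kg/day


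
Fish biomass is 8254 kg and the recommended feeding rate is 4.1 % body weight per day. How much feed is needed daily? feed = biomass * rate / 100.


Feeding rate fraction = 4.1% / 100 = 0.041
Daily feed = 8254 kg * 0.041 = 338.414 kg/day

338.414 kg/day


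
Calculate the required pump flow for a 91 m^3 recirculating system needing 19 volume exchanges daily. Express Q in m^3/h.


Daily recirculation volume = 91 m^3 * 19 = 1729 m^3/day
Flow rate Q = daily volume / 24 h = 1729 / 24 = 72.0417 m^3/h

72.0417 m^3/h


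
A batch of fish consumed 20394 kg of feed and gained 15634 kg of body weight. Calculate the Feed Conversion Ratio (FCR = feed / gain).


FCR = feed consumed / weight gained
FCR = 20394 kg / 15634 kg = 1.30446

1.30446


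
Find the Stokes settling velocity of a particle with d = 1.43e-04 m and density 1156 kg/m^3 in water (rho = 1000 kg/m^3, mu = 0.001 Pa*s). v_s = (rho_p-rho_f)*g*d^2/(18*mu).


Density difference: rho_p - rho_f = 1156 - 1000 = 156 kg/m^3
d^2 = (1.43e-04)^2 = 2.0449e-08 m^2
Numerator = (rho_p - rho_f) * g * d^2 = 156 * 9.81 * 2.0449e-08 = 3.1294332e-05
Denominator = 18 * mu = 18 * 0.001 = 0.018
v_s = 3.1294332e-05 / 0.018 = 0.00173857 m/s
Check: Re = rho_f * v_s * d / mu = 1000 * 0.00173857 * 1.43e-04 / 0.001 = 0.249 < 1, so Stokes' law applies.

0.00173857 m/s


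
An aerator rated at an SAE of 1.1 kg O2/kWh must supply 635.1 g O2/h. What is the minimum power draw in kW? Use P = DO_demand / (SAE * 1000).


SAE in g O2/kWh = 1.1 * 1000 = 1100 g/kWh
P = DO_demand / SAE_g = 635.1 / 1100 = 0.577364 kW

0.577364 kW


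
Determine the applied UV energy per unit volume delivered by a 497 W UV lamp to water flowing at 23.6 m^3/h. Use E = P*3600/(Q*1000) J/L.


Energy delivered per hour = 497 W * 3600 s = 1789200 J/h
Volume treated per hour = 23.6 m^3/h * 1000 = 23600 L/h
dose = 1789200 / 23600 = 75.8136 J/L

75.8136 J/L


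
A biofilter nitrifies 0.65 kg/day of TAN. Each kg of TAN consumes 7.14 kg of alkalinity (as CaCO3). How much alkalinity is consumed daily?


Alkalinity factor: 7.14 kg CaCO3 consumed per kg TAN nitrified
alk = 0.65 kg TAN * 7.14 = 4.641 kg CaCO3/day

4.641 kg CaCO3/day


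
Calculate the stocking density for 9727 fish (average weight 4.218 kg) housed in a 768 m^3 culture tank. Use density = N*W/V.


Total biomass = 9727 fish * 4.218 kg = 41028.486 kg
Density = total biomass / volume = 41028.486 / 768 = 53.4225 kg/m^3

53.4225 kg/m^3


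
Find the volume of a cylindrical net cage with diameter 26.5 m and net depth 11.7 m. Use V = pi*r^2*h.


r = d/2 = 26.5/2 = 13.25 m
Base area = pi*r^2 = pi*13.25^2 = 551.54586 m^2
Volume = 551.54586 * 11.7 = 6453.09 m^3

6453.09 m^3


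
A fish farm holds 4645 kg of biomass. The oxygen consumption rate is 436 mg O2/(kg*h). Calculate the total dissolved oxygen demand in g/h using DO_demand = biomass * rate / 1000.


Total O2 consumption (mg/h) = 4645 kg * 436 mg/(kg*h) = 2025220 mg/h
Convert to g/h: 2025220 / 1000 = 2025.22 g/h

2025.22 g/h


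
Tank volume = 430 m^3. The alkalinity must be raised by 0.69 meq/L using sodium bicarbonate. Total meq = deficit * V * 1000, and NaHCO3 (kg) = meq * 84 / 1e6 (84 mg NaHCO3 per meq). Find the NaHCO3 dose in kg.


Tank volume in L = 430 m^3 * 1000 = 430000 L
Total meq required = 0.69 meq/L * 430000 L = 296700 meq
NaHCO3 mass = 296700 meq * 84 mg/meq / 1e6 = 24.9228 kg

24.9228 kg


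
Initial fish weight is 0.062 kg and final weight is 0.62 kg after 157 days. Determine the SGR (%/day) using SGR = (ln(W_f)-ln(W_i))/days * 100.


ln(W_f) = ln(0.62) = -0.4780358
ln(W_i) = ln(0.062) = -2.7806209
ln(W_f) - ln(W_i) = -0.4780358 - -2.7806209 = 2.3025851
SGR = 2.3025851 / 157 * 100 = 1.46661 %/day

1.46661 %/day


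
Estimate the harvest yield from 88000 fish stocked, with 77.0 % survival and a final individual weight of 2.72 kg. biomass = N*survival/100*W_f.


Survivors = 88000 * 77.0/100 = 67760 fish
Harvest biomass = survivors * W_f = 67760 * 2.72 = 184307.2 kg

184307.2 kg


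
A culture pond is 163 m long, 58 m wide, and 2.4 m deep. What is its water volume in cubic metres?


Base area = L * W = 163 * 58 = 9454 m^2
Volume = area * depth = 9454 * 2.4 = 22689.6 m^3

22689.6 m^3


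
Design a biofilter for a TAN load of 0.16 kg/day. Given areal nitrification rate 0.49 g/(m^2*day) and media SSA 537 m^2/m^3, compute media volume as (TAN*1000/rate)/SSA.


A = 0.16*1000 / 0.49 = 326.53061 m^2
V = 326.53061 / 537 = 0.608064

0.608064 m^3


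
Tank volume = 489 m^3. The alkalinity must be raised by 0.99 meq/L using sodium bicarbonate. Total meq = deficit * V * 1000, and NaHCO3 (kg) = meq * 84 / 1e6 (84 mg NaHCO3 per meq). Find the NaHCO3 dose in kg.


Tank volume in L = 489 m^3 * 1000 = 489000 L
Total meq required = 0.99 meq/L * 489000 L = 484110 meq
NaHCO3 mass = 484110 meq * 84 mg/meq / 1e6 = 40.6652 kg

40.6652 kg


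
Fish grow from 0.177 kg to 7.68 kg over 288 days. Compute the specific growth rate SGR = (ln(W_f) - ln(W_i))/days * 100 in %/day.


ln(W_f) = ln(7.68) = 2.0386195
ln(W_i) = ln(0.177) = -1.7316055
ln(W_f) - ln(W_i) = 2.0386195 - -1.7316055 = 3.770225
SGR = 3.770225 / 288 * 100 = 1.30911 %/day

1.30911 %/day


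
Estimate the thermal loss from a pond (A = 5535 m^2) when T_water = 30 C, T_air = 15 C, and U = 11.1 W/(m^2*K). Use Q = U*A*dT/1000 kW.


Temperature difference dT = 30 - 15 = 15 K
Heat loss (W) = U * A * dT = 11.1 * 5535 * 15 = 921577.5 W
Convert to kW: 921577.5 / 1000 = 921.5775 kW

921.5775 kW


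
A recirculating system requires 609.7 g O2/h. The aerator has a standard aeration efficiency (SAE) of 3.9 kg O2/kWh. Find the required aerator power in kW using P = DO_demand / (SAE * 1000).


SAE in g O2/kWh = 3.9 * 1000 = 3900 g/kWh
P = DO_demand / SAE_g = 609.7 / 3900 = 0.156333 kW

0.156333 kW


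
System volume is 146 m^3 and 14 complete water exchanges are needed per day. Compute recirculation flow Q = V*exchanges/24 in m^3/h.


Daily recirculation volume = 146 m^3 * 14 = 2044 m^3/day
Flow rate Q = daily volume / 24 h = 2044 / 24 = 85.1667 m^3/h

85.1667 m^3/h


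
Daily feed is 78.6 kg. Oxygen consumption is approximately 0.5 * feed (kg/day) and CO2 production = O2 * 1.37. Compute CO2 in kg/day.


O2 = 78.6 * 0.5 = 39.3
CO2 = 39.3 * 1.37 = 53.841

53.841 kg/day


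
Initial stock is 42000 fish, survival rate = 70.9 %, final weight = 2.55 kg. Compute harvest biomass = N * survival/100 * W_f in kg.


Survivors = 42000 * 70.9/100 = 29778 fish
Harvest biomass = survivors * W_f = 29778 * 2.55 = 75933.9 kg

75933.9 kg


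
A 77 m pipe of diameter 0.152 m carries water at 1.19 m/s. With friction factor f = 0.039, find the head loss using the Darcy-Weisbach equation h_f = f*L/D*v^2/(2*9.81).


v^2 = 1.19^2 = 1.4161 m^2/s^2
L/D = 77/0.152 = 506.57895
h_f = f*(L/D)*v^2/(2g) = 0.039 * 506.57895 * 1.4161 / 19.62 = 1.42596 m

1.42596 m


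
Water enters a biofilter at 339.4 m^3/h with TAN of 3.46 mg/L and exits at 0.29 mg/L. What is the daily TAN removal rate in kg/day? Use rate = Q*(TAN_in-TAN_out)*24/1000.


Concentration drop: TAN_in - TAN_out = 3.46 - 0.29 = 3.17 mg/L
Hourly TAN removed = Q * dTAN = 339.4 m^3/h * 3.17 mg/L = 1075.898 g/h  (m^3/h * mg/L = g/h)
Daily TAN removed = 1075.898 * 24 = 25821.552 g/day
Convert to kg/day: 25821.552 / 1000 = 25.821552 kg/day

25.821552 kg/day


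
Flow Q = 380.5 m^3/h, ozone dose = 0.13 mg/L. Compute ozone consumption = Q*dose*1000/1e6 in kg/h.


O3 demand (mg/h) = Q * dose * 1000 = 380.5 * 0.13 * 1000 = 49465 mg/h
Convert mg to kg: 49465 / 1e6 = 0.049465 kg/h

0.049465 kg/h


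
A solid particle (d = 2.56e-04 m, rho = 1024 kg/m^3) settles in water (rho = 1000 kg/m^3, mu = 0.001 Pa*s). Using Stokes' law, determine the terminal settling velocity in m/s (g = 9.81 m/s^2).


Density difference: rho_p - rho_f = 1024 - 1000 = 24 kg/m^3
d^2 = (2.56e-04)^2 = 6.5536e-08 m^2
Numerator = (rho_p - rho_f) * g * d^2 = 24 * 9.81 * 6.5536e-08 = 1.5429796e-05
Denominator = 18 * mu = 18 * 0.001 = 0.018
v_s = 1.5429796e-05 / 0.018 = 8.57211e-04 m/s
Check: Re = rho_f * v_s * d / mu = 1000 * 8.57211e-04 * 2.56e-04 / 0.001 = 0.219 < 1, so Stokes' law applies.

8.57211e-04 m/s


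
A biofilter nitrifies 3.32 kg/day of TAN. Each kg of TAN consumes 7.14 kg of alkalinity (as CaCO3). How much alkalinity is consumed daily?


Alkalinity factor: 7.14 kg CaCO3 consumed per kg TAN nitrified
alk = 3.32 kg TAN * 7.14 = 23.7048 kg CaCO3/day

23.7048 kg CaCO3/day


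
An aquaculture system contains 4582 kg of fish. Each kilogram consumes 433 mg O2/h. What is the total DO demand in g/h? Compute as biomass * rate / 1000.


Total O2 consumption (mg/h) = 4582 kg * 433 mg/(kg*h) = 1984006 mg/h
Convert to g/h: 1984006 / 1000 = 1984.006 g/h

1984.006 g/h


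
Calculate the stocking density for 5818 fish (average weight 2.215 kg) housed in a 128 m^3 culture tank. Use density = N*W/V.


Total biomass = 5818 fish * 2.215 kg = 12886.87 kg
Density = total biomass / volume = 12886.87 / 128 = 100.679 kg/m^3

100.679 kg/m^3


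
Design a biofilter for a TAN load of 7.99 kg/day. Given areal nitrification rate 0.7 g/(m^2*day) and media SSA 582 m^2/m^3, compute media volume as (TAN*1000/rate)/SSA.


A = 7.99*1000 / 0.7 = 11414.286 m^2
V = 11414.286 / 582 = 19.6122

19.6122 m^3


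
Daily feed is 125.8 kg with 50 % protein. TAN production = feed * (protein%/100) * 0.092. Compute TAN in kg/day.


Protein in feed = 125.8 * 50/100 = 62.9 kg/day
TAN = protein * 0.092 = 62.9 * 0.092 = 5.7868 kg/day

5.7868 kg/day


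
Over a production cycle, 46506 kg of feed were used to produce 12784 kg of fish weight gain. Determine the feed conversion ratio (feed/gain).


FCR = feed consumed / weight gained
FCR = 46506 kg / 12784 kg = 3.63783

3.63783


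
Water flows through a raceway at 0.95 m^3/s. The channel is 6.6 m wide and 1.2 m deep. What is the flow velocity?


Cross-sectional area = W * d = 6.6 * 1.2 = 7.92 m^2
Velocity = Q / A = 0.95 / 7.92 = 0.119949 m/s

0.119949 m/s


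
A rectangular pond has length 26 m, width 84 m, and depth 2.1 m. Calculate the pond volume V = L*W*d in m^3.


Base area = L * W = 26 * 84 = 2184 m^2
Volume = area * depth = 2184 * 2.1 = 4586.4 m^3

4586.4 m^3


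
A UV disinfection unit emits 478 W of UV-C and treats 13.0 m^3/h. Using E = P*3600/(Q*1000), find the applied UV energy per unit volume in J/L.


Energy delivered per hour = 478 W * 3600 s = 1720800 J/h
Volume treated per hour = 13.0 m^3/h * 1000 = 13000 L/h
dose = 1720800 / 13000 = 132.369 J/L

132.369 J/L


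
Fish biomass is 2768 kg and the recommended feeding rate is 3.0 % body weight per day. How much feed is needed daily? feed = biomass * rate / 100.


Feeding rate fraction = 3.0% / 100 = 0.03
Daily feed = 2768 kg * 0.03 = 83.04 kg/day

83.04 kg/day


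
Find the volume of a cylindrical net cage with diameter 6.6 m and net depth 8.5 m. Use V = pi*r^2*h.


r = d/2 = 6.6/2 = 3.3 m
Base area = pi*r^2 = pi*3.3^2 = 34.211944 m^2
Volume = 34.211944 * 8.5 = 290.802 m^3

290.802 m^3


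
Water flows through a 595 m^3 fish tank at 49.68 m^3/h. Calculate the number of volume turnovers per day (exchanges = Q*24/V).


Daily flow volume = 49.68 m^3/h * 24 h = 1192.32 m^3/day
Exchanges = daily flow / tank volume = 1192.32 / 595 = 2.0039 exchanges/day

2.0039 exchanges/day


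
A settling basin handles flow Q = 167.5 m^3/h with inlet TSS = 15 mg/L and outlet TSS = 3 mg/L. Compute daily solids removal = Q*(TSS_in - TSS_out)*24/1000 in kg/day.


Concentration drop: TSS_in - TSS_out = 15 - 3 = 12 mg/L
Hourly solids removed = Q * dTSS = 167.5 m^3/h * 12 mg/L = 2010 g/h  (m^3/h * mg/L = g/h)
Daily solids removed = 2010 * 24 = 48240 g/day
Convert g to kg: 48240 / 1000 = 48.24 kg/day

48.24 kg/day


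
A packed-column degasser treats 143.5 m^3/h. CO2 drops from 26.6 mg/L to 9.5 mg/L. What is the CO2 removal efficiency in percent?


CO2_out / CO2_in = 9.5 / 26.6 = 0.35714286
Fraction remaining = 0.35714286
efficiency = (1 - 0.35714286) * 100 = 64.2857 %

64.2857 %


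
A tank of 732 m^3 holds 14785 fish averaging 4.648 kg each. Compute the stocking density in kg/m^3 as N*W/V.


Total biomass = 14785 fish * 4.648 kg = 68720.68 kg
Density = total biomass / volume = 68720.68 / 732 = 93.8807 kg/m^3

93.8807 kg/m^3


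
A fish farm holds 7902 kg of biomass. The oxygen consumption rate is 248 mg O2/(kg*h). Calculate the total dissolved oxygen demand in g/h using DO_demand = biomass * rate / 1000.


Total O2 consumption (mg/h) = 7902 kg * 248 mg/(kg*h) = 1959696 mg/h
Convert to g/h: 1959696 / 1000 = 1959.696 g/h

1959.696 g/h


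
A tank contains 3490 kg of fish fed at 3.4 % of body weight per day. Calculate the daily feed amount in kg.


Feeding rate fraction = 3.4% / 100 = 0.034
Daily feed = 3490 kg * 0.034 = 118.66 kg/day

118.66 kg/day


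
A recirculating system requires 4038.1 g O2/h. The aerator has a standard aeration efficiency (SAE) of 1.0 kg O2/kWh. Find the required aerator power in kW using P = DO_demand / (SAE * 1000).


SAE in g O2/kWh = 1.0 * 1000 = 1000 g/kWh
P = DO_demand / SAE_g = 4038.1 / 1000 = 4.0381 kW

4.0381 kW


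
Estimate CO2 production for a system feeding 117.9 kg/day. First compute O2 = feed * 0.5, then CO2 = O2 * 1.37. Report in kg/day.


O2 = 117.9 * 0.5 = 58.95
CO2 = 58.95 * 1.37 = 80.7615

80.7615 kg/day


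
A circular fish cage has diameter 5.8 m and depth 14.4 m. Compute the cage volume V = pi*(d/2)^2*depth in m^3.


r = d/2 = 5.8/2 = 2.9 m
Base area = pi*r^2 = pi*2.9^2 = 26.420794 m^2
Volume = 26.420794 * 14.4 = 380.459 m^3

380.459 m^3


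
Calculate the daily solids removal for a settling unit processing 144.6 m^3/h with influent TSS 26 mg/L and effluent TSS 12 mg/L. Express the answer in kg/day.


Concentration drop: TSS_in - TSS_out = 26 - 12 = 14 mg/L
Hourly solids removed = Q * dTSS = 144.6 m^3/h * 14 mg/L = 2024.4 g/h  (m^3/h * mg/L = g/h)
Daily solids removed = 2024.4 * 24 = 48585.6 g/day
Convert g to kg: 48585.6 / 1000 = 48.5856 kg/day

48.5856 kg/day


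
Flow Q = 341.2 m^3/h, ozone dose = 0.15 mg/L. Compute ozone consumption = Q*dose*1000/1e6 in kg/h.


O3 demand (mg/h) = Q * dose * 1000 = 341.2 * 0.15 * 1000 = 51180 mg/h
Convert mg to kg: 51180 / 1e6 = 0.05118 kg/h

0.05118 kg/h


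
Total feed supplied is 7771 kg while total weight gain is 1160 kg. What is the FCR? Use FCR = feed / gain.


FCR = feed consumed / weight gained
FCR = 7771 kg / 1160 kg = 6.69914

6.69914


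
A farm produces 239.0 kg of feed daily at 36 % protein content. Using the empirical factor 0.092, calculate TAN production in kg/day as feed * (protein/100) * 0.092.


Protein in feed = 239.0 * 36/100 = 86.04 kg/day
TAN = protein * 0.092 = 86.04 * 0.092 = 7.91568 kg/day

7.91568 kg/day


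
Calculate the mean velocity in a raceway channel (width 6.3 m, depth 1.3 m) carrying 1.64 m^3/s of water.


Cross-sectional area = W * d = 6.3 * 1.3 = 8.19 m^2
Velocity = Q / A = 1.64 / 8.19 = 0.200244 m/s

0.200244 m/s


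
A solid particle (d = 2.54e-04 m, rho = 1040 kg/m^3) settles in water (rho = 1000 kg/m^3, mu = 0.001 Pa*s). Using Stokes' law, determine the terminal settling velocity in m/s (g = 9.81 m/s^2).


Density difference: rho_p - rho_f = 1040 - 1000 = 40 kg/m^3
d^2 = (2.54e-04)^2 = 6.4516e-08 m^2
Numerator = (rho_p - rho_f) * g * d^2 = 40 * 9.81 * 6.4516e-08 = 2.5316078e-05
Denominator = 18 * mu = 18 * 0.001 = 0.018
v_s = 2.5316078e-05 / 0.018 = 0.00140645 m/s
Check: Re = rho_f * v_s * d / mu = 1000 * 0.00140645 * 2.54e-04 / 0.001 = 0.357 < 1, so Stokes' law applies.

0.00140645 m/s


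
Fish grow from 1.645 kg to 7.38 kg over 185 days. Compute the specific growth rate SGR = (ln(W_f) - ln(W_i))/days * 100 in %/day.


ln(W_f) = ln(7.38) = 1.9987736
ln(W_i) = ln(1.645) = 0.49774038
ln(W_f) - ln(W_i) = 1.9987736 - 0.49774038 = 1.5010332
SGR = 1.5010332 / 185 * 100 = 0.811369 %/day

0.811369 %/day


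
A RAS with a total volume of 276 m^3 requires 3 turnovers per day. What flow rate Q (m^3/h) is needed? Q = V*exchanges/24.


Daily recirculation volume = 276 m^3 * 3 = 828 m^3/day
Flow rate Q = daily volume / 24 h = 828 / 24 = 34.5 m^3/h

34.5 m^3/h


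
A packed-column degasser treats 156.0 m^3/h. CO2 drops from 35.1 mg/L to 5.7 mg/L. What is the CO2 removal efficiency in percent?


CO2_out / CO2_in = 5.7 / 35.1 = 0.16239316
Fraction remaining = 0.16239316
efficiency = (1 - 0.16239316) * 100 = 83.7607 %

83.7607 %


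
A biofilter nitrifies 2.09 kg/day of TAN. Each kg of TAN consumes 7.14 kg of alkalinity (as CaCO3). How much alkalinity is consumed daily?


Alkalinity factor: 7.14 kg CaCO3 consumed per kg TAN nitrified
alk = 2.09 kg TAN * 7.14 = 14.9226 kg CaCO3/day

14.9226 kg CaCO3/day


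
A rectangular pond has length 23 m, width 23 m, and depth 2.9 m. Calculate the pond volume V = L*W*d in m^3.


Base area = L * W = 23 * 23 = 529 m^2
Volume = area * depth = 529 * 2.9 = 1534.1 m^3

1534.1 m^3


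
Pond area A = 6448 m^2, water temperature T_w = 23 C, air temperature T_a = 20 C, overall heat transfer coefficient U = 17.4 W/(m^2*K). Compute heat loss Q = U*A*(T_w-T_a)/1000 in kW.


Temperature difference dT = 23 - 20 = 3 K
Heat loss (W) = U * A * dT = 17.4 * 6448 * 3 = 336585.6 W
Convert to kW: 336585.6 / 1000 = 336.5856 kW

336.5856 kW


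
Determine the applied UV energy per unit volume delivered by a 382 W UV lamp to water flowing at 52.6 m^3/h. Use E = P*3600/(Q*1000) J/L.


Energy delivered per hour = 382 W * 3600 s = 1375200 J/h
Volume treated per hour = 52.6 m^3/h * 1000 = 52600 L/h
dose = 1375200 / 52600 = 26.1445 J/L

26.1445 J/L


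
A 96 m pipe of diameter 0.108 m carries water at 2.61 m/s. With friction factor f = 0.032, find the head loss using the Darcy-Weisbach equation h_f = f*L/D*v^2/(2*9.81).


v^2 = 2.61^2 = 6.8121 m^2/s^2
L/D = 96/0.108 = 888.88889
h_f = f*(L/D)*v^2/(2g) = 0.032 * 888.88889 * 6.8121 / 19.62 = 9.87596 m

9.87596 m


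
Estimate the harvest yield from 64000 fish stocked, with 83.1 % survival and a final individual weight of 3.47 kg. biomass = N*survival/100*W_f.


Survivors = 64000 * 83.1/100 = 53184 fish
Harvest biomass = survivors * W_f = 53184 * 3.47 = 184548.48 kg

184548.48 kg


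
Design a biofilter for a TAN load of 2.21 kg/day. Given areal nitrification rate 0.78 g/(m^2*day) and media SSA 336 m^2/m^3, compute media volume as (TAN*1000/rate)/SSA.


A = 2.21*1000 / 0.78 = 2833.3333 m^2
V = 2833.3333 / 336 = 8.43254

8.43254 m^3


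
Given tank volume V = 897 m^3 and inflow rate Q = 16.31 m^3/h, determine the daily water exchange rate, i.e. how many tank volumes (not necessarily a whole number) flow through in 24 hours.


Daily flow volume = 16.31 m^3/h * 24 h = 391.44 m^3/day
Exchanges = daily flow / tank volume = 391.44 / 897 = 0.436388 exchanges/day

0.436388 exchanges/day


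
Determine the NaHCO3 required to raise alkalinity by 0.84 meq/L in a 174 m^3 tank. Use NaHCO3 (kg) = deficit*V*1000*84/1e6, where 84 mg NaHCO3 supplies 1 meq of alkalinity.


Tank volume in L = 174 m^3 * 1000 = 174000 L
Total meq required = 0.84 meq/L * 174000 L = 146160 meq
NaHCO3 mass = 146160 meq * 84 mg/meq / 1e6 = 12.2774 kg

12.2774 kg


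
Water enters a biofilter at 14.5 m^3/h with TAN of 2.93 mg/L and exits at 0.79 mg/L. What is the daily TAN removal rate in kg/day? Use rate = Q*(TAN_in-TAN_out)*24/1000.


Concentration drop: TAN_in - TAN_out = 2.93 - 0.79 = 2.14 mg/L
Hourly TAN removed = Q * dTAN = 14.5 m^3/h * 2.14 mg/L = 31.03 g/h  (m^3/h * mg/L = g/h)
Daily TAN removed = 31.03 * 24 = 744.72 g/day
Convert to kg/day: 744.72 / 1000 = 0.74472 kg/day

0.74472 kg/day


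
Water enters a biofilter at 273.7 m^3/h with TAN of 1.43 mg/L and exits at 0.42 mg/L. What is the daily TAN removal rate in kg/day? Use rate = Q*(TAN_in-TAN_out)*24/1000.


Concentration drop: TAN_in - TAN_out = 1.43 - 0.42 = 1.01 mg/L
Hourly TAN removed = Q * dTAN = 273.7 m^3/h * 1.01 mg/L = 276.437 g/h  (m^3/h * mg/L = g/h)
Daily TAN removed = 276.437 * 24 = 6634.488 g/day
Convert to kg/day: 6634.488 / 1000 = 6.634488 kg/day

6.634488 kg/day


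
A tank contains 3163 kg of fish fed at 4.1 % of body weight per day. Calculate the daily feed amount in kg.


Feeding rate fraction = 4.1% / 100 = 0.041
Daily feed = 3163 kg * 0.041 = 129.683 kg/day

129.683 kg/day


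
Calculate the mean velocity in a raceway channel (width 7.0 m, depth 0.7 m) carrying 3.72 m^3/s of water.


Cross-sectional area = W * d = 7.0 * 0.7 = 4.9 m^2
Velocity = Q / A = 3.72 / 4.9 = 0.759184 m/s

0.759184 m/s


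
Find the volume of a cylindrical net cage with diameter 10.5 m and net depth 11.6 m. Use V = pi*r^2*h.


r = d/2 = 10.5/2 = 5.25 m
Base area = pi*r^2 = pi*5.25^2 = 86.590148 m^2
Volume = 86.590148 * 11.6 = 1004.45 m^3

1004.45 m^3


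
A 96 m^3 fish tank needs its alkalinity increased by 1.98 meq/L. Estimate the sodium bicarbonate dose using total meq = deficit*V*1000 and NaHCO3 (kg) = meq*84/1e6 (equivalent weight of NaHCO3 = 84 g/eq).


Tank volume in L = 96 m^3 * 1000 = 96000 L
Total meq required = 1.98 meq/L * 96000 L = 190080 meq
NaHCO3 mass = 190080 meq * 84 mg/meq / 1e6 = 15.9667 kg

15.9667 kg


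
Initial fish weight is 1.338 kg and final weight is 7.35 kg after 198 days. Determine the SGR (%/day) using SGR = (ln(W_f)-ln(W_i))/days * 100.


ln(W_f) = ln(7.35) = 1.9947003
ln(W_i) = ln(1.338) = 0.29117596
ln(W_f) - ln(W_i) = 1.9947003 - 0.29117596 = 1.7035243
SGR = 1.7035243 / 198 * 100 = 0.860366 %/day

0.860366 %/day


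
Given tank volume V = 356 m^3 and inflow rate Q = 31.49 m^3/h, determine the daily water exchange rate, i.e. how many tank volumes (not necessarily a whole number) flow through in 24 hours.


Daily flow volume = 31.49 m^3/h * 24 h = 755.76 m^3/day
Exchanges = daily flow / tank volume = 755.76 / 356 = 2.12292 exchanges/day

2.12292 exchanges/day


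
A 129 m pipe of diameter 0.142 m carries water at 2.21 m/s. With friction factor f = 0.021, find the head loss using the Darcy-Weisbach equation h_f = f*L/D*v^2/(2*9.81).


v^2 = 2.21^2 = 4.8841 m^2/s^2
L/D = 129/0.142 = 908.4507
h_f = f*(L/D)*v^2/(2g) = 0.021 * 908.4507 * 4.8841 / 19.62 = 4.74904 m

4.74904 m


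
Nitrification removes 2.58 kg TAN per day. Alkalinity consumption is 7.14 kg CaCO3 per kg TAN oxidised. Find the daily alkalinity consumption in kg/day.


Alkalinity factor: 7.14 kg CaCO3 consumed per kg TAN nitrified
alk = 2.58 kg TAN * 7.14 = 18.4212 kg CaCO3/day

18.4212 kg CaCO3/day


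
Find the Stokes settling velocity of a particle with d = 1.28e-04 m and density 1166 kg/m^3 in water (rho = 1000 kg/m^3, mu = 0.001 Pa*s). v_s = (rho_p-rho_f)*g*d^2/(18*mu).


Density difference: rho_p - rho_f = 1166 - 1000 = 166 kg/m^3
d^2 = (1.28e-04)^2 = 1.6384e-08 m^2
Numerator = (rho_p - rho_f) * g * d^2 = 166 * 9.81 * 1.6384e-08 = 2.6680689e-05
Denominator = 18 * mu = 18 * 0.001 = 0.018
v_s = 2.6680689e-05 / 0.018 = 0.00148226 m/s
Check: Re = rho_f * v_s * d / mu = 1000 * 0.00148226 * 1.28e-04 / 0.001 = 0.19 < 1, so Stokes' law applies.

0.00148226 m/s


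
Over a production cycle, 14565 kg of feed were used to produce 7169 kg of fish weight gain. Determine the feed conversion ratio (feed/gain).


FCR = feed consumed / weight gained
FCR = 14565 kg / 7169 kg = 2.03166

2.03166


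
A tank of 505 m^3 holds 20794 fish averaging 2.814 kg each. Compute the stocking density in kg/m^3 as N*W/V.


Total biomass = 20794 fish * 2.814 kg = 58514.316 kg
Density = total biomass / volume = 58514.316 / 505 = 115.87 kg/m^3

115.87 kg/m^3


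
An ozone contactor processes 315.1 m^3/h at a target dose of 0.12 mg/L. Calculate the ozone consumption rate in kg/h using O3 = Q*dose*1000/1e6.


O3 demand (mg/h) = Q * dose * 1000 = 315.1 * 0.12 * 1000 = 37812 mg/h
Convert mg to kg: 37812 / 1e6 = 0.037812 kg/h

0.037812 kg/h


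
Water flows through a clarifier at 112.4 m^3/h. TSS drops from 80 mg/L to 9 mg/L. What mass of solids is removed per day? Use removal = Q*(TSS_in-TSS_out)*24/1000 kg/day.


Concentration drop: TSS_in - TSS_out = 80 - 9 = 71 mg/L
Hourly solids removed = Q * dTSS = 112.4 m^3/h * 71 mg/L = 7980.4 g/h  (m^3/h * mg/L = g/h)
Daily solids removed = 7980.4 * 24 = 191529.6 g/day
Convert g to kg: 191529.6 / 1000 = 191.5296 kg/day

191.5296 kg/day


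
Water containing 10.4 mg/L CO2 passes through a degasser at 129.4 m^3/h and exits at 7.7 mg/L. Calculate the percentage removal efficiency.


CO2_out / CO2_in = 7.7 / 10.4 = 0.74038462
Fraction remaining = 0.74038462
efficiency = (1 - 0.74038462) * 100 = 25.9615 %

25.9615 %


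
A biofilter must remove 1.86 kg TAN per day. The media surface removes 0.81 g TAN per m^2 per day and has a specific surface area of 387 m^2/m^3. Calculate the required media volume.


A = 1.86*1000 / 0.81 = 2296.2963 m^2
V = 2296.2963 / 387 = 5.93358

5.93358 m^3


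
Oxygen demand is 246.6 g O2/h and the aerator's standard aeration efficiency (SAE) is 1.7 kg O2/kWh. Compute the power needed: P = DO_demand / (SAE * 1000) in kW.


SAE in g O2/kWh = 1.7 * 1000 = 1700 g/kWh
P = DO_demand / SAE_g = 246.6 / 1700 = 0.145059 kW

0.145059 kW


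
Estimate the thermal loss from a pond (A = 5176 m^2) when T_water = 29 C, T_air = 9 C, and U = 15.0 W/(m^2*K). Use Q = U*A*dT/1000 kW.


Temperature difference dT = 29 - 9 = 20 K
Heat loss (W) = U * A * dT = 15.0 * 5176 * 20 = 1552800 W
Convert to kW: 1552800 / 1000 = 1552.8 kW

1552.8 kW


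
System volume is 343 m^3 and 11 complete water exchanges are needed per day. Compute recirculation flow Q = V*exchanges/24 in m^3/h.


Daily recirculation volume = 343 m^3 * 11 = 3773 m^3/day
Flow rate Q = daily volume / 24 h = 3773 / 24 = 157.208 m^3/h

157.208 m^3/h


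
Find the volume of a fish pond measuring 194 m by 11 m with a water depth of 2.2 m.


Base area = L * W = 194 * 11 = 2134 m^2
Volume = area * depth = 2134 * 2.2 = 4694.8 m^3

4694.8 m^3


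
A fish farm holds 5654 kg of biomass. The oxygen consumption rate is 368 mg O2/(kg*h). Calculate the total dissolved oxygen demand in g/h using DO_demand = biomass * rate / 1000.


Total O2 consumption (mg/h) = 5654 kg * 368 mg/(kg*h) = 2080672 mg/h
Convert to g/h: 2080672 / 1000 = 2080.672 g/h

2080.672 g/h


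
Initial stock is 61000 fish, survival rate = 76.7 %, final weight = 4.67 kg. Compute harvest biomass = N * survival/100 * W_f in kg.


Survivors = 61000 * 76.7/100 = 46787 fish
Harvest biomass = survivors * W_f = 46787 * 4.67 = 218495.29 kg

218495.29 kg
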